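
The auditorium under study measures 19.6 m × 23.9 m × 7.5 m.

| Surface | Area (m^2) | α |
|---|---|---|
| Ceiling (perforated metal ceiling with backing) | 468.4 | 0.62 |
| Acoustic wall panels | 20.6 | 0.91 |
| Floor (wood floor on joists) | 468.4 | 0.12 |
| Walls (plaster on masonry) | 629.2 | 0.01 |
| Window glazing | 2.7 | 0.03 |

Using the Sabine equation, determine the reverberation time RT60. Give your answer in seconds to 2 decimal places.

A = Σ Sᵢαᵢ = 468.4·0.62 + 20.6·0.91 + 468.4·0.12 + 629.2·0.01 + 2.7·0.03 = 371.735 sabins.
Volume V = 19.6 × 23.9 × 7.5 = 3513.3 m³.
T = 0.161 V/A = 0.161·3513.3/371.735 = 1.52 s.

1.52 s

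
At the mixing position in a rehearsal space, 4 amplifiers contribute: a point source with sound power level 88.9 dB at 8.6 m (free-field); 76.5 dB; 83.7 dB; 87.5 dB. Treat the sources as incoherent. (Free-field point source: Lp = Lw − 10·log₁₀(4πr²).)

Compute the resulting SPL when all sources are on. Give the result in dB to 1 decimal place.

Source at 8.6 m: Lp = 88.9 − 10·log₁₀(4π·8.6²) = 88.9 − 10·log₁₀(929.409) = 59.2 dB.
Sum in the linear (power) domain: Σ 10^(Lᵢ/10) = 10^(59.2/10) + 10^(76.5/10) + 10^(83.7/10) + 10^(87.5/10) = 8.423e+08.
Back to dB: 10·log₁₀ Σ = 89.3 dB.

89.3 dB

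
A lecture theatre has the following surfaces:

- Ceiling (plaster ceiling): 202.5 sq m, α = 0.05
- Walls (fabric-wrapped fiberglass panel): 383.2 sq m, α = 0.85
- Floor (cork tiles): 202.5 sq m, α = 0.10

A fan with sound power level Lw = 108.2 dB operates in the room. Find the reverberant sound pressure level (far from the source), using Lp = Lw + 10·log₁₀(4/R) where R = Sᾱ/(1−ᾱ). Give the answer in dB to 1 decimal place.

86.1 dB

A = 356.095 sabins; S = 788.2 sq m.
ᾱ = 0.4518, so room constant R = A/(1−ᾱ) = 649.571 sq m.
Lp = Lw + 10 log₁₀(4/R) = 108.2 -22.11 = 86.1 dB.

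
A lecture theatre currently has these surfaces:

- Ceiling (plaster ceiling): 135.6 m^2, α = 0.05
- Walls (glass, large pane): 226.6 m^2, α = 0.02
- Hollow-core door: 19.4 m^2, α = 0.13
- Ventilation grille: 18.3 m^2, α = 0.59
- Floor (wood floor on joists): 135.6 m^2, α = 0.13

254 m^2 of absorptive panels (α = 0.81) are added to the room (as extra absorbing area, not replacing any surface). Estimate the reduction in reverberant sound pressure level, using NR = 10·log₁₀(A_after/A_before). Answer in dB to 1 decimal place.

Total absorption A_before = 135.6*0.05 + 226.6*0.02 + 19.4*0.13 + 18.3*0.59 + 135.6*0.13
  = 6.780 + 4.532 + 2.522 + 10.797 + 17.628 = 42.259 m^2 sabins.
Treatment contributes 254·0.81 = 205.740 sabins.
A_after = 42.259 + 205.740 = 247.999 sabins.
NR = 10·log₁₀(247.999/42.259) = 7.7 dB.

7.7 dB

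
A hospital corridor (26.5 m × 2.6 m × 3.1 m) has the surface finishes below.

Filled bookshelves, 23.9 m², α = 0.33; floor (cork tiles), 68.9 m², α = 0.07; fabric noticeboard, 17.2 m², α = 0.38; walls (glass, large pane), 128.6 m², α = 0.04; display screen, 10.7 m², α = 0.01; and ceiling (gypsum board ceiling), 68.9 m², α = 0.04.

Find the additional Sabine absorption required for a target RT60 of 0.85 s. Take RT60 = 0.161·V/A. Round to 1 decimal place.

13.2 sabins

Total absorption A₁ = 23.9·0.33 + 68.9·0.07 + 17.2·0.38 + 128.6·0.04 + 10.7·0.01 + 68.9·0.04
  = 7.887 + 4.823 + 6.536 + 5.144 + 0.107 + 2.756 = 27.253 m² sabins.
V = 213.59 m³. Required absorption A₂ = 0.161 × 213.59 / 0.85 = 40.456 sabins.
Additional absorption ΔA = 40.456 − 27.253 = 13.2 sabins.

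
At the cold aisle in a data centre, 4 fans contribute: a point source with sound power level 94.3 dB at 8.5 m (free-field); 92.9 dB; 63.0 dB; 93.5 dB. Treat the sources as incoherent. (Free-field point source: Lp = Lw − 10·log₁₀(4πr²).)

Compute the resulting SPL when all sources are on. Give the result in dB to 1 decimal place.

Source at 8.5 m: Lp = 94.3 − 10·log₁₀(4π·8.5²) = 94.3 − 10·log₁₀(907.920) = 64.7 dB.
Σ 10^(Lᵢ/10) = 4.194e+09.
L_total = 10·log₁₀(4.194e+09) = 96.2 dB.

96.2 dB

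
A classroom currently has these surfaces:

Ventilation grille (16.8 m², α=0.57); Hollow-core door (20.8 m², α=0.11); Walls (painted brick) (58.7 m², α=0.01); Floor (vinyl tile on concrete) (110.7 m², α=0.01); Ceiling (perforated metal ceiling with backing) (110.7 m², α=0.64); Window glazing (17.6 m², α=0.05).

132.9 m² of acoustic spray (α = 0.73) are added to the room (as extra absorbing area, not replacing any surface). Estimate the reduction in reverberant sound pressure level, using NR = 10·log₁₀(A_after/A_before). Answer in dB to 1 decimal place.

Equivalent absorption area: A_before = 16.8×0.57 + 20.8×0.11 + 58.7×0.01 + 110.7×0.01 + 110.7×0.64 + 17.6×0.05 = 85.286 m².
Treatment contributes 132.9·0.73 = 97.017 sabins.
A_after = 85.286 + 97.017 = 182.303 sabins.
Reduction = 10 log₁₀(A_after/A_before) = 10 log₁₀(2.1375) = 3.3 dB.

3.3 dB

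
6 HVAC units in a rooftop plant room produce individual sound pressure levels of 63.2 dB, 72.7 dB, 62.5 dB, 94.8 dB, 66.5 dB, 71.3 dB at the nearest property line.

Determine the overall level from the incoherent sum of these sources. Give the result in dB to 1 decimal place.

Converting to relative power and adding: 10^(63.2/10) + 10^(72.7/10) + 10^(62.5/10) + 10^(94.8/10) + 10^(66.5/10) + 10^(71.3/10) = 3.06e+09.
Back to dB: 10·log₁₀ Σ = 94.9 dB.

94.9 dB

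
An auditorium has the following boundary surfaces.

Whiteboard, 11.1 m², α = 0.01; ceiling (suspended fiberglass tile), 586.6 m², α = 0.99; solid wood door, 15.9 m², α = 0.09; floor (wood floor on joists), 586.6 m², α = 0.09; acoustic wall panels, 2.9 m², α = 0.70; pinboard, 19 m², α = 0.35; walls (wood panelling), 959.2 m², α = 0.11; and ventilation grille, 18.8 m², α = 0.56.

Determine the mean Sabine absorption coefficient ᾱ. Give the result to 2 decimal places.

0.35

Total surface area S = 2200.1 m².
A = 11.1×0.01 + 586.6×0.99 + 15.9×0.09 + 586.6×0.09 + 2.9×0.70 + 19×0.35 + 959.2×0.11 + 18.8×0.56 = 759.790 sabins.
ᾱ = A/S = 0.35.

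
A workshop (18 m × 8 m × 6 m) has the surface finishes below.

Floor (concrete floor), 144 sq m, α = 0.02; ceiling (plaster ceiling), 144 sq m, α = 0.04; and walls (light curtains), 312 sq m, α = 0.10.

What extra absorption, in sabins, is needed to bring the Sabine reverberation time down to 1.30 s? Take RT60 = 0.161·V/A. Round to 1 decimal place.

67.2 sabins

A₁ = Σ Sᵢαᵢ = 144×0.02 + 144×0.04 + 312×0.10 = 39.840 sabins.
For T = 1.30 s, need A₂ = 0.161·V/T = 0.161·864/1.30 = 107.003 sabins.
Shortfall: 107.003 − 39.840 = 67.2 sabins.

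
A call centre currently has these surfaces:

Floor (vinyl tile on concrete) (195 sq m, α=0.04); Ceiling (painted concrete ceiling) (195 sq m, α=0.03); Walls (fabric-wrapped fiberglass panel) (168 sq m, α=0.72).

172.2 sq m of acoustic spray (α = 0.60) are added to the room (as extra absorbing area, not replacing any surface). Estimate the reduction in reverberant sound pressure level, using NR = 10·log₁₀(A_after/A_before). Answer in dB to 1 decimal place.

2.5 dB

A_before = Σ Sᵢαᵢ = 195×0.04 + 195×0.03 + 168×0.72 = 134.610 sabins.
Added absorption = 172.2 × 0.60 = 103.320 sabins.
A_after = 134.610 + 103.320 = 237.930 sabins.
NR = 10·log₁₀(237.930/134.610) = 2.5 dB.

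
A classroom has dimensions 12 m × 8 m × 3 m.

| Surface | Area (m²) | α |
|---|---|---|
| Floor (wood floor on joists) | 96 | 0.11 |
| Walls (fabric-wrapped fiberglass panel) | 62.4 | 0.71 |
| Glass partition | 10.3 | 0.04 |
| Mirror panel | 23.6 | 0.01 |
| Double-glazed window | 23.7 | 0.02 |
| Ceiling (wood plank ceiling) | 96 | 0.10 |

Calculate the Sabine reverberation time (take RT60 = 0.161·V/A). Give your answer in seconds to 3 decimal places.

0.707 seconds

A = Σ Sᵢαᵢ = 96×0.11 + 62.4×0.71 + 10.3×0.04 + 23.6×0.01 + 23.7×0.02 + 96×0.10 = 65.586 sabins.
V = 12·8·3 = 288 m³.
Sabine: RT60 = 0.161 × 288 / 65.586 = 0.707 s.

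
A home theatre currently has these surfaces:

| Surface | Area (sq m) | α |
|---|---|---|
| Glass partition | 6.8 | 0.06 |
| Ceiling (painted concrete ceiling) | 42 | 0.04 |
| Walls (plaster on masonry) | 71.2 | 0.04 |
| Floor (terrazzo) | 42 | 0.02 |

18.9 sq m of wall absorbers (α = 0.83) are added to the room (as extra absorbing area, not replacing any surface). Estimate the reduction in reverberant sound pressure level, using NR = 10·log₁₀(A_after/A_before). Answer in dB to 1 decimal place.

5.7 dB

Summing Sᵢαᵢ: 0.408 + 1.680 + 2.848 + 0.840 → A_before = 5.776 sabins.
Added absorption = 18.9 × 0.83 = 15.687 sabins.
A_after = 5.776 + 15.687 = 21.463 sabins.
NR = 10·log₁₀(21.463/5.776) = 5.7 dB.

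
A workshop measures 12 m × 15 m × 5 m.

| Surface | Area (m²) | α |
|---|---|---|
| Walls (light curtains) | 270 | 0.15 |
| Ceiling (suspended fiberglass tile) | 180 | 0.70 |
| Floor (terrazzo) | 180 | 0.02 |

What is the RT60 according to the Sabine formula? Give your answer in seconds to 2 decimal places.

A = Σ Sᵢαᵢ = 270*0.15 + 180*0.70 + 180*0.02 = 170.100 sabins.
Volume V = 12 × 15 × 5 = 900 m³.
T = 0.161 V/A = 0.161·900/170.100 = 0.85 s.

0.85 seconds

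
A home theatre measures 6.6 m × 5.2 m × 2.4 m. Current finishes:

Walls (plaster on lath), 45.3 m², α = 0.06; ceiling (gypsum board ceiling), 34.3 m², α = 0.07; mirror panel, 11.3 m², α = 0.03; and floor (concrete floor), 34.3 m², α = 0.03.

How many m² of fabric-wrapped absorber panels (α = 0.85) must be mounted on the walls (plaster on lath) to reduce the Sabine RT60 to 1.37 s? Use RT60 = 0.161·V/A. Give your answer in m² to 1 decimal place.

4.0

Summing Sᵢαᵢ: 2.718 + 2.401 + 0.339 + 1.029 → A₁ = 6.487 sabins.
V = 82.368 m³. Target absorption A₂ = 0.161 × 82.368 / 1.37 = 9.680 sabins.
ΔA needed = 9.680 − 6.487 = 3.193 sabins.
Each m² of panel replacing the walls (plaster on lath) adds (0.85 − 0.06) = 0.79 sabins.
Area = ΔA/Δα = 3.193/0.79 = 4.0 m².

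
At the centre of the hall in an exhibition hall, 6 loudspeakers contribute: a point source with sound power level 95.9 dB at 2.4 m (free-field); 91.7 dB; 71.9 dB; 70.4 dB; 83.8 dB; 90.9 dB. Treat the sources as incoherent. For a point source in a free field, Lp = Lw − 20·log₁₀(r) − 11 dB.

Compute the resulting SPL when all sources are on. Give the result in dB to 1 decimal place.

94.8 dB

Source at 2.4 m: Lp = 95.9 − 20·log₁₀(2.4) − 11 = 77.3 dB.
Σ 10^(Lᵢ/10) = 3.029e+09.
Back to dB: 10·log₁₀ Σ = 94.8 dB.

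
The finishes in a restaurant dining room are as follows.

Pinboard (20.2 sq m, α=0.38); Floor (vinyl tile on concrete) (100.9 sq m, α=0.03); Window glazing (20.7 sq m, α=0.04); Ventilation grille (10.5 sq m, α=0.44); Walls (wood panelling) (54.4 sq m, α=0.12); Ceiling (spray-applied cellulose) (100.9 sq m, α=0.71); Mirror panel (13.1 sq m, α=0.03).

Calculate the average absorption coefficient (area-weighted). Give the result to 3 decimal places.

0.295

S = Σ Sᵢ = 20.2 + 100.9 + 20.7 + 10.5 + 54.4 + 100.9 + 13.1 = 320.7 sq m.
Weighted sum Σ Sα = 94.711.
ᾱ = A/S = 0.295.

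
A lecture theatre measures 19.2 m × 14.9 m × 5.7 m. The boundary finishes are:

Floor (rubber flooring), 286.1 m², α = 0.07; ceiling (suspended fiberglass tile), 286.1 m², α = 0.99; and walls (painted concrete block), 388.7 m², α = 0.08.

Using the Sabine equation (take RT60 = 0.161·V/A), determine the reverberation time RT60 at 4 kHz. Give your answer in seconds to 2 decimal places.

Total absorption A = 286.1×0.07 + 286.1×0.99 + 388.7×0.08
  = 20.027 + 283.239 + 31.096 = 334.362 m² sabins.
Volume V = 19.2 × 14.9 × 5.7 = 1630.656 m³.
RT60 = 0.161 · V / A = 0.161 × 1630.656 / 334.362 = 0.79 s.

0.79 sec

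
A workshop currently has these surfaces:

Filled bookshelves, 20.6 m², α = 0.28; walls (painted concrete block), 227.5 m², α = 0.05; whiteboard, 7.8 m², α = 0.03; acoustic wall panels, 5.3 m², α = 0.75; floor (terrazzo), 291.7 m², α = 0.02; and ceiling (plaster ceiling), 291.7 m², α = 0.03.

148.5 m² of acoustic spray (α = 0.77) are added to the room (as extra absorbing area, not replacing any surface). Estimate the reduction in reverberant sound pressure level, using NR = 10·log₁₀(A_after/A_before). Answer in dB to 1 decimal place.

Summing Sᵢαᵢ: 5.768 + 11.375 + 0.234 + 3.975 + 5.834 + 8.751 → A_before = 35.937 sabins.
Added absorption = 148.5 × 0.77 = 114.345 sabins.
New total A_after = 150.282 sabins.
NR = 10·log₁₀(150.282/35.937) = 6.2 dB.

6.2 dB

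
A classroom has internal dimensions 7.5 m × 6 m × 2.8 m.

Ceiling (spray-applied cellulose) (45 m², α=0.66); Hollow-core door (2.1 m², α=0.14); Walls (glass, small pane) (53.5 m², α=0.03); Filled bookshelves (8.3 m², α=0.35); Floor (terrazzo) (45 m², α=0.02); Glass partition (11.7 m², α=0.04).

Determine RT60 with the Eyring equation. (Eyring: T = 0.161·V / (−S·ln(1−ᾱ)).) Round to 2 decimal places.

0.50 sec

Total surface area S = 45 + 2.1 + 53.5 + 8.3 + 45 + 11.7 = 165.6 m².
Σ(Sᵢαᵢ) = 45·0.66 + 2.1·0.14 + 53.5·0.03 + 8.3·0.35 + 45·0.02 + 11.7·0.04 = 35.872.
ᾱ = 35.872 / 165.6 = 0.2166.
Eyring denominator: −S ln(1−ᾱ) = 40.425.
V = 7.5 × 6 × 2.8 = 126 m³.
RT60 = 0.161 × 126 / 40.425 = 0.50 s.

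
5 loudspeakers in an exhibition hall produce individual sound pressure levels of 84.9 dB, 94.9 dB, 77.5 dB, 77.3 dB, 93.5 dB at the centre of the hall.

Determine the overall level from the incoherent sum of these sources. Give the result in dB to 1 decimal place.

97.6 dB

Converting to relative power and adding: 10^(84.9/10) + 10^(94.9/10) + 10^(77.5/10) + 10^(77.3/10) + 10^(93.5/10) = 5.748e+09.
L_total = 10·log₁₀(5.748e+09) = 97.6 dB.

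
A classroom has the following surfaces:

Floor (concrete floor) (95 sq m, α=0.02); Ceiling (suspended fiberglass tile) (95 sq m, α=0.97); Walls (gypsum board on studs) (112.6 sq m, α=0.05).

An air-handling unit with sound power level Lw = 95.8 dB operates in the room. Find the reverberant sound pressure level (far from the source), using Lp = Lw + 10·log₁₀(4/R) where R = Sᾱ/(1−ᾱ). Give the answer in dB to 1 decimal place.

80.1 dB

A = 99.680 sabins; S = 302.6 sq m.
ᾱ = 99.680/302.6 = 0.3294; R = Sᾱ/(1−ᾱ) = 99.680/(1−0.3294) = 148.643 sq m.
Lp = Lw + 10 log₁₀(4/R) = 95.8 -15.70 = 80.1 dB.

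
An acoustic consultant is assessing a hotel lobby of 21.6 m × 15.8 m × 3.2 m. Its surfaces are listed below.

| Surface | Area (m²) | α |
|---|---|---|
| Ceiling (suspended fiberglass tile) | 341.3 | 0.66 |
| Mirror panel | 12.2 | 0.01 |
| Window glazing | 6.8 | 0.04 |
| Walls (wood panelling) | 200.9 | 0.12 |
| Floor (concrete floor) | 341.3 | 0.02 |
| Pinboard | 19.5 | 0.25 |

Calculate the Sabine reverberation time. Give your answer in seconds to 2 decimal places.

0.67 s

A = Σ Sᵢαᵢ = 341.3·0.66 + 12.2·0.01 + 6.8·0.04 + 200.9·0.12 + 341.3·0.02 + 19.5·0.25 = 261.461 sabins.
Room volume: 1092.096 m³.
RT60 = 0.161 · V / A = 0.161 × 1092.096 / 261.461 = 0.67 s.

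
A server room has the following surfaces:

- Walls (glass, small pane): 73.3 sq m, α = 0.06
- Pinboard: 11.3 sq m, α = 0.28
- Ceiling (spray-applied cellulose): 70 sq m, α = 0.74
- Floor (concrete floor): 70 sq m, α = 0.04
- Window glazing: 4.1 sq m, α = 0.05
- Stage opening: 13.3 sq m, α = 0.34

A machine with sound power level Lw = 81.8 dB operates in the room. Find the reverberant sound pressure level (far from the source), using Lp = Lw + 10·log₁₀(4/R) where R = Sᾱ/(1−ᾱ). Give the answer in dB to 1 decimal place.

A = 66.889 sabins; S = 242.0 sq m.
ᾱ = 0.2764, so room constant R = A/(1−ᾱ) = 92.439 sq m.
Lp = 81.8 + 10·log₁₀(4/92.439) = 81.8 + (-13.64) = 68.2 dB.

68.2 dB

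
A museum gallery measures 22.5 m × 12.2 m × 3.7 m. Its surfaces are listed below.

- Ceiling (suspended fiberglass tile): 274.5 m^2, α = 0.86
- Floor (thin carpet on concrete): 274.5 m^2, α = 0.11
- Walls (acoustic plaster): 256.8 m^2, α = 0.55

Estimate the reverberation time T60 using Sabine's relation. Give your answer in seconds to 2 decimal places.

Summing Sᵢαᵢ: 236.070 + 30.195 + 141.240 → A = 407.505 sabins.
Volume V = 22.5 × 12.2 × 3.7 = 1015.65 m³.
Sabine: RT60 = 0.161 × 1015.65 / 407.505 = 0.40 s.

0.40 s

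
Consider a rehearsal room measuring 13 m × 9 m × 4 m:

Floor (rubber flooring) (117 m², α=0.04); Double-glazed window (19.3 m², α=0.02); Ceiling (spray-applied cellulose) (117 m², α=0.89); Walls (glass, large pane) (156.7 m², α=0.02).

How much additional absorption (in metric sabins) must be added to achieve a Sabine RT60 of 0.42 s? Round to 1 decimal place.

Summing Sᵢαᵢ: 4.680 + 0.386 + 104.130 + 3.134 → A₁ = 112.330 sabins.
For T = 0.42 s, need A₂ = 0.161·V/T = 0.161·468/0.42 = 179.400 sabins.
Additional absorption ΔA = 179.400 − 112.330 = 67.1 sabins.

67.1 sabins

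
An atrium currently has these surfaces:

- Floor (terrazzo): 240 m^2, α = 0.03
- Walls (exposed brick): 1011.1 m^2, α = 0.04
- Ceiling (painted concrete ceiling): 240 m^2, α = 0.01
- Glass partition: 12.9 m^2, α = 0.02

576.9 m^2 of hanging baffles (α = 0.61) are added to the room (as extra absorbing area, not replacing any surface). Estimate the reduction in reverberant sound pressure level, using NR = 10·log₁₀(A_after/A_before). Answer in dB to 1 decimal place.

9.0 dB

A_before = Σ Sᵢαᵢ = 240×0.03 + 1011.1×0.04 + 240×0.01 + 12.9×0.02 = 50.302 sabins.
Added absorption = 576.9 × 0.61 = 351.909 sabins.
A_after = 50.302 + 351.909 = 402.211 sabins.
Reduction = 10 log₁₀(A_after/A_before) = 10 log₁₀(7.9959) = 9.0 dB.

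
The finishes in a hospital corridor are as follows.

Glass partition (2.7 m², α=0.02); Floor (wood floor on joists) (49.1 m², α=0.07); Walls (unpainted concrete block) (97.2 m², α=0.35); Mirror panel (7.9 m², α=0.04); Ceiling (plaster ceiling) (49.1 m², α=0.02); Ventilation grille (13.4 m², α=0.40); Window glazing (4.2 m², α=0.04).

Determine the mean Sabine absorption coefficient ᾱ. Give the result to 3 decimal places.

S = Σ Sᵢ = 2.7 + 49.1 + 97.2 + 7.9 + 49.1 + 13.4 + 4.2 = 223.6 m².
Weighted sum Σ Sα = 44.337.
ᾱ = A/S = 0.198.

0.198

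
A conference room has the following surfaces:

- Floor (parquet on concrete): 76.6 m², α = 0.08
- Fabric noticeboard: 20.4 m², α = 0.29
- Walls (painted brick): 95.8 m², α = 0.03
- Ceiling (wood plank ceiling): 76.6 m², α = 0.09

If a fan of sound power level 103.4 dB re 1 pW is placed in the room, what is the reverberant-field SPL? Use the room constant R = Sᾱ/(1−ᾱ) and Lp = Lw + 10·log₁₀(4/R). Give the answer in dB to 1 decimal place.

A = 21.812 sabins; S = 269.4 m².
ᾱ = 0.0810, so room constant R = A/(1−ᾱ) = 23.734 m².
Lp = 103.4 + 10·log₁₀(4/23.734) = 103.4 + (-7.73) = 95.7 dB.

95.7 dB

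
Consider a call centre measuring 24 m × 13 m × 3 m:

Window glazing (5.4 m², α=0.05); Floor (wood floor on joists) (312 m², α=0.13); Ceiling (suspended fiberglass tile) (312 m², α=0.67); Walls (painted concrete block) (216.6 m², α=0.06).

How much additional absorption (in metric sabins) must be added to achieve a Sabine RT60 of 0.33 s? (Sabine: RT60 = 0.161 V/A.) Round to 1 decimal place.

Summing Sᵢαᵢ: 0.270 + 40.560 + 209.040 + 12.996 → A₁ = 262.866 sabins.
V = 936 m³. Required absorption A₂ = 0.161 × 936 / 0.33 = 456.655 sabins.
ΔA = A₂ − A₁ = 456.655 − 262.866 = 193.8 sabins.

193.8 sabins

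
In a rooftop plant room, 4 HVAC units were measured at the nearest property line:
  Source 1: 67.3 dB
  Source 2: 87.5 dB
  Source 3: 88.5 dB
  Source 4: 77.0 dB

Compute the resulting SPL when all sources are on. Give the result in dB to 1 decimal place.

Converting to relative power and adding: 10^(67.3/10) + 10^(87.5/10) + 10^(88.5/10) + 10^(77.0/10) = 1.326e+09.
L_total = 10·log₁₀(1.326e+09) = 91.2 dB.

91.2 dB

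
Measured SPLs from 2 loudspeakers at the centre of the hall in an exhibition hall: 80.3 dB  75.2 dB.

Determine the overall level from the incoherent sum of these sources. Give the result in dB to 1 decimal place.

Converting to relative power and adding: 10^(80.3/10) + 10^(75.2/10) = 1.403e+08.
L_total = 10·log₁₀(1.403e+08) = 81.5 dB.

81.5 dB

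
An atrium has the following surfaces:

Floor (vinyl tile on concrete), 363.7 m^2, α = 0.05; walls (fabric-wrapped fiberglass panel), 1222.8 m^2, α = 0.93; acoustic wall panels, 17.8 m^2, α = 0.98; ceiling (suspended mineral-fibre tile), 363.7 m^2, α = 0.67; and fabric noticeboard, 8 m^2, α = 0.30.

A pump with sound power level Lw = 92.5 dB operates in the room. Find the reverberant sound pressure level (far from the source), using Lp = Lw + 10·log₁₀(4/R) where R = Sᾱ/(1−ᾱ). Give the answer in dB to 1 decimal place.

61.5 dB

A = 1418.912 sabins; S = 1976.0 m^2.
ᾱ = 1418.912/1976.0 = 0.7181; R = Sᾱ/(1−ᾱ) = 1418.912/(1−0.7181) = 5033.388 m^2.
Lp = Lw + 10 log₁₀(4/R) = 92.5 -31.00 = 61.5 dB.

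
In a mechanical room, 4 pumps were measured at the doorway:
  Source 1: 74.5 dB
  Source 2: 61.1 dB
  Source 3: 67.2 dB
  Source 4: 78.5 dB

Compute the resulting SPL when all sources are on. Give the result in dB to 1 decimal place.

Sum in the linear (power) domain: Σ 10^(Lᵢ/10) = 10^(74.5/10) + 10^(61.1/10) + 10^(67.2/10) + 10^(78.5/10) = 1.055e+08.
L_total = 10·log₁₀(1.055e+08) = 80.2 dB.

80.2 dB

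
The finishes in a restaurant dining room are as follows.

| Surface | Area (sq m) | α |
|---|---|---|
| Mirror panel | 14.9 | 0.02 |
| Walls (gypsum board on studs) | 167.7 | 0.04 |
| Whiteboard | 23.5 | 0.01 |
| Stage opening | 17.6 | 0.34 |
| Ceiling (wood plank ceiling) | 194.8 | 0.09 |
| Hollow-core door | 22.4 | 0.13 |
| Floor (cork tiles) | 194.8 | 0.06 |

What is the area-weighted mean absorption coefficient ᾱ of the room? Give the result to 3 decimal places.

Total surface area S = 635.7 sq m.
Weighted sum Σ Sα = 45.357.
ᾱ = A/S = 0.071.

0.071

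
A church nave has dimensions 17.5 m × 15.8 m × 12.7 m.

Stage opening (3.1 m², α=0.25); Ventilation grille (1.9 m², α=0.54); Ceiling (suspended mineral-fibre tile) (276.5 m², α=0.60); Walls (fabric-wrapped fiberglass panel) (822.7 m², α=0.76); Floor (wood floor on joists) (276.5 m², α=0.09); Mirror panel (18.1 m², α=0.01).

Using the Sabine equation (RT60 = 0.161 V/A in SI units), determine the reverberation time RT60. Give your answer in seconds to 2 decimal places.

0.69 sec

Total absorption A = 3.1·0.25 + 1.9·0.54 + 276.5·0.60 + 822.7·0.76 + 276.5·0.09 + 18.1·0.01
  = 0.775 + 1.026 + 165.900 + 625.252 + 24.885 + 0.181 = 818.019 m² sabins.
Volume V = 17.5 × 15.8 × 12.7 = 3511.55 m³.
Sabine: RT60 = 0.161 × 3511.55 / 818.019 = 0.69 s.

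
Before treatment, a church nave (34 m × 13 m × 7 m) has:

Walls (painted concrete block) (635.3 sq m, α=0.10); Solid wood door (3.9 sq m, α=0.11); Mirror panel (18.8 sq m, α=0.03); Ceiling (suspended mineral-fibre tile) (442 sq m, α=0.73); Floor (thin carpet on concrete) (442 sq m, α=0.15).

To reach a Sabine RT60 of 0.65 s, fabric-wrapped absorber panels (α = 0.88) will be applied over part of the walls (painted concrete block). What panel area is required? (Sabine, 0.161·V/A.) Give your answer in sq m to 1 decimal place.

401.1

Summing Sᵢαᵢ: 63.530 + 0.429 + 0.564 + 322.660 + 66.300 → A₁ = 453.483 sabins.
V = 3094 m³. Target absorption A₂ = 0.161 × 3094 / 0.65 = 766.360 sabins.
Absorption to add: 766.360 − 453.483 = 312.877 sabins.
Each sq m of panel replacing the walls (painted concrete block) adds (0.88 − 0.10) = 0.78 sabins.
Area = ΔA/Δα = 312.877/0.78 = 401.1 sq m.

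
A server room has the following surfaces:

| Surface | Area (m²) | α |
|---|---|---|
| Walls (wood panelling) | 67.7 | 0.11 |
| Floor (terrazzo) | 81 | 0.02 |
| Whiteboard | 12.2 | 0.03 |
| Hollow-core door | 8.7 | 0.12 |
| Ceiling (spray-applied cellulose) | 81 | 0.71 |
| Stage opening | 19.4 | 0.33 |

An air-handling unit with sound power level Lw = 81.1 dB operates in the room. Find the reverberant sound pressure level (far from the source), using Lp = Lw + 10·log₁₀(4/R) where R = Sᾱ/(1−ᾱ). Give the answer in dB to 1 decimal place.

A = 74.389 sabins; S = 270.0 m².
ᾱ = 0.2755, so room constant R = A/(1−ᾱ) = 102.676 m².
Lp = Lw + 10 log₁₀(4/R) = 81.1 -14.09 = 67.0 dB.

67.0 dB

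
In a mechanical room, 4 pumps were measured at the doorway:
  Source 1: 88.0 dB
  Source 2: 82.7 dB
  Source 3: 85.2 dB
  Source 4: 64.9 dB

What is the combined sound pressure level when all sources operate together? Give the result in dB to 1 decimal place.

90.6 dB

Sum in the linear (power) domain: Σ 10^(Lᵢ/10) = 10^(88.0/10) + 10^(82.7/10) + 10^(85.2/10) + 10^(64.9/10) = 1.151e+09.
L_total = 10·log₁₀(1.151e+09) = 90.6 dB.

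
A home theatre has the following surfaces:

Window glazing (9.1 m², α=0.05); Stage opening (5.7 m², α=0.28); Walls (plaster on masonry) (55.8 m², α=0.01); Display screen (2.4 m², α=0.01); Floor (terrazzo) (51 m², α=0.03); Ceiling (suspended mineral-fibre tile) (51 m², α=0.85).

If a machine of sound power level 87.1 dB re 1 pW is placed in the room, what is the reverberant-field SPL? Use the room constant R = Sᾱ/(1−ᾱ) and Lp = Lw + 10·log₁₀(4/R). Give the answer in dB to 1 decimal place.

75.0 dB

Σ(Sᵢαᵢ) = 9.1·0.05 + 5.7·0.28 + 55.8·0.01 + 2.4·0.01 + 51·0.03 + 51·0.85 = 47.513; total area S = 175.0 m².
ᾱ = 47.513/175.0 = 0.2715; R = Sᾱ/(1−ᾱ) = 47.513/(1−0.2715) = 65.220 m².
Lp = Lw + 10 log₁₀(4/R) = 87.1 -12.12 = 75.0 dB.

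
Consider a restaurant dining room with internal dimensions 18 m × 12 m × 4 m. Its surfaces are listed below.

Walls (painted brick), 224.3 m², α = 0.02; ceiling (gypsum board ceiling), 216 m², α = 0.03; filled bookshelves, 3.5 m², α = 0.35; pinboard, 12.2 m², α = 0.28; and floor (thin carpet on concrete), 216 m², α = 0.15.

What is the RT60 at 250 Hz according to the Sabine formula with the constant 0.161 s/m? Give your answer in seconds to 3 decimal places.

Summing Sᵢαᵢ: 4.486 + 6.480 + 1.225 + 3.416 + 32.400 → A = 48.007 sabins.
Volume V = 18 × 12 × 4 = 864 m³.
Sabine: RT60 = 0.161 × 864 / 48.007 = 2.898 s.

2.898 s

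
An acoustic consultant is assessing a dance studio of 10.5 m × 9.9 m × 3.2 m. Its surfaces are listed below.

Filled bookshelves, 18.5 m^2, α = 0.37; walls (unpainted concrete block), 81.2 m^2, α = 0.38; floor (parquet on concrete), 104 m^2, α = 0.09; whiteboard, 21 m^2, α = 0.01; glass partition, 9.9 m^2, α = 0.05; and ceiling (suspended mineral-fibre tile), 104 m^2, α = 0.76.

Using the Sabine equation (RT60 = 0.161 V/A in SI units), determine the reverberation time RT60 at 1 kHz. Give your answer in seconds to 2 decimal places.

Equivalent absorption area: A = 18.5·0.37 + 81.2·0.38 + 104·0.09 + 21·0.01 + 9.9·0.05 + 104·0.76 = 126.806 m^2.
Volume V = 10.5 × 9.9 × 3.2 = 332.64 m³.
RT60 = 0.161 · V / A = 0.161 × 332.64 / 126.806 = 0.42 s.

0.42 sec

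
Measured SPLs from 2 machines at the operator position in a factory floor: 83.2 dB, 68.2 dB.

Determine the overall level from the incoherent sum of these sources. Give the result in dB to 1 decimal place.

83.3 dB

Σ 10^(Lᵢ/10) = 2.155e+08.
Back to dB: 10·log₁₀ Σ = 83.3 dB.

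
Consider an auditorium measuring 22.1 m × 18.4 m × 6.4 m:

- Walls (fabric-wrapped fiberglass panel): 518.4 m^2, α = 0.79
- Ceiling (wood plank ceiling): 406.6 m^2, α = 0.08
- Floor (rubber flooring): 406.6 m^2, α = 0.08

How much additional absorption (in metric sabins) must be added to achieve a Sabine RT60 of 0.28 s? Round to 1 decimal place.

A₁ = Σ Sᵢαᵢ = 518.4·0.79 + 406.6·0.08 + 406.6·0.08 = 474.592 sabins.
For T = 0.28 s, need A₂ = 0.161·V/T = 0.161·2602.496/0.28 = 1496.435 sabins.
Additional absorption ΔA = 1496.435 − 474.592 = 1021.8 sabins.

1021.8 sabins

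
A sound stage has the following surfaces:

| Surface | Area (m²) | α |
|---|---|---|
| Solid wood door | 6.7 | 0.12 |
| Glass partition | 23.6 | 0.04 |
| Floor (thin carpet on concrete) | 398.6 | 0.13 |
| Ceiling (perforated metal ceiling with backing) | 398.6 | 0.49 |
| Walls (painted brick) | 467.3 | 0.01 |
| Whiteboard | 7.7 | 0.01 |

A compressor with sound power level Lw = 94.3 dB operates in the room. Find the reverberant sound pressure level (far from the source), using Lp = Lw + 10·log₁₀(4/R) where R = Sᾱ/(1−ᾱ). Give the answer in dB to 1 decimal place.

75.3 dB

Σ(Sᵢαᵢ) = 6.7×0.12 + 23.6×0.04 + 398.6×0.13 + 398.6×0.49 + 467.3×0.01 + 7.7×0.01 = 253.630; total area S = 1302.5 m².
ᾱ = 253.630/1302.5 = 0.1947; R = Sᾱ/(1−ᾱ) = 253.630/(1−0.1947) = 314.951 m².
Lp = 94.3 + 10·log₁₀(4/314.951) = 94.3 + (-18.96) = 75.3 dB.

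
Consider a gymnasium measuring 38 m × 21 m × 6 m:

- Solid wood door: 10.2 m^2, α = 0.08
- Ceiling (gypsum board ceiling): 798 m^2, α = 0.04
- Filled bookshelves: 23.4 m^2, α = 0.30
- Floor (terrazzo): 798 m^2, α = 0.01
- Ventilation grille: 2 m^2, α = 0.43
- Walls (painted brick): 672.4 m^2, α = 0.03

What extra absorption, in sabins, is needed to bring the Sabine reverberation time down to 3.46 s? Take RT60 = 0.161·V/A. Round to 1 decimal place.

154.0 sabins

Summing Sᵢαᵢ: 0.816 + 31.920 + 7.020 + 7.980 + 0.860 + 20.172 → A₁ = 68.768 sabins.
For T = 3.46 s, need A₂ = 0.161·V/T = 0.161·4788/3.46 = 222.794 sabins.
Additional absorption ΔA = 222.794 − 68.768 = 154.0 sabins.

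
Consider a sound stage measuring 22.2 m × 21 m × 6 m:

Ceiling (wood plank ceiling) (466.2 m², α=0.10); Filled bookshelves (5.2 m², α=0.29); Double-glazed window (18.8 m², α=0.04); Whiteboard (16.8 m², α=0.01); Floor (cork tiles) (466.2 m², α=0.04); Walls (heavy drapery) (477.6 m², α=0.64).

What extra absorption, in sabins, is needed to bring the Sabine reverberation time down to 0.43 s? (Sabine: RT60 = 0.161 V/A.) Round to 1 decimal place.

674.0 sabins

A₁ = Σ Sᵢαᵢ = 466.2×0.10 + 5.2×0.29 + 18.8×0.04 + 16.8×0.01 + 466.2×0.04 + 477.6×0.64 = 373.360 sabins.
V = 2797.2 m³. Required absorption A₂ = 0.161 × 2797.2 / 0.43 = 1047.324 sabins.
ΔA = A₂ − A₁ = 1047.324 − 373.360 = 674.0 sabins.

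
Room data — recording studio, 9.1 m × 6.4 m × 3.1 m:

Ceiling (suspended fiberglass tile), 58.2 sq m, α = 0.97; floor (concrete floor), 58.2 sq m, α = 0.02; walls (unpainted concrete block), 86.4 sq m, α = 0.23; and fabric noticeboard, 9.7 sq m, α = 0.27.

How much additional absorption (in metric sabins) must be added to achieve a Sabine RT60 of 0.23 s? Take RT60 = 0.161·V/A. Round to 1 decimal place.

Total absorption A₁ = 58.2*0.97 + 58.2*0.02 + 86.4*0.23 + 9.7*0.27
  = 56.454 + 1.164 + 19.872 + 2.619 = 80.109 sq m sabins.
V = 180.544 m³. Required absorption A₂ = 0.161 × 180.544 / 0.23 = 126.381 sabins.
ΔA = A₂ − A₁ = 126.381 − 80.109 = 46.3 sabins.

46.3 sabins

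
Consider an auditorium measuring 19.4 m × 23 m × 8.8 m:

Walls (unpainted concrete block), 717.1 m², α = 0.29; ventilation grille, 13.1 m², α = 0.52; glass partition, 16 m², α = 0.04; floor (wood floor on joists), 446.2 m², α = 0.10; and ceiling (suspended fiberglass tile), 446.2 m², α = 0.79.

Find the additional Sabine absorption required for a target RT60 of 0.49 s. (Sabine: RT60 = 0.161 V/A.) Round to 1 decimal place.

Total absorption A₁ = 717.1*0.29 + 13.1*0.52 + 16*0.04 + 446.2*0.10 + 446.2*0.79
  = 207.959 + 6.812 + 0.640 + 44.620 + 352.498 = 612.529 m² sabins.
For T = 0.49 s, need A₂ = 0.161·V/T = 0.161·3926.56/0.49 = 1290.155 sabins.
Shortfall: 1290.155 − 612.529 = 677.6 sabins.

677.6 sabins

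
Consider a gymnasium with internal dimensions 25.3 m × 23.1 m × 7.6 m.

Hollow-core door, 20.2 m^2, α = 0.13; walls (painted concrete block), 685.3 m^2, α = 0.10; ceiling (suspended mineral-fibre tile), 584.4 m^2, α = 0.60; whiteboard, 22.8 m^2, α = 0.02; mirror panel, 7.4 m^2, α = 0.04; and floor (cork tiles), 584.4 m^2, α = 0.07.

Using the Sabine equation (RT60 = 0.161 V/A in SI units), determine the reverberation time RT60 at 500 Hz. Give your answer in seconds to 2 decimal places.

Equivalent absorption area: A = 20.2×0.13 + 685.3×0.10 + 584.4×0.60 + 22.8×0.02 + 7.4×0.04 + 584.4×0.07 = 463.456 m^2.
Volume V = 25.3 × 23.1 × 7.6 = 4441.668 m³.
Sabine: RT60 = 0.161 × 4441.668 / 463.456 = 1.54 s.

1.54 sec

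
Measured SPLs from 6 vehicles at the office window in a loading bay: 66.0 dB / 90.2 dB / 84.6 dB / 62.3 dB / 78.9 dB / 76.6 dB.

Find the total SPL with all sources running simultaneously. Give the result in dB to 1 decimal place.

91.7 dB

Converting to relative power and adding: 10^(66.0/10) + 10^(90.2/10) + 10^(84.6/10) + 10^(62.3/10) + 10^(78.9/10) + 10^(76.6/10) = 1.465e+09.
L_total = 10·log₁₀(1.465e+09) = 91.7 dB.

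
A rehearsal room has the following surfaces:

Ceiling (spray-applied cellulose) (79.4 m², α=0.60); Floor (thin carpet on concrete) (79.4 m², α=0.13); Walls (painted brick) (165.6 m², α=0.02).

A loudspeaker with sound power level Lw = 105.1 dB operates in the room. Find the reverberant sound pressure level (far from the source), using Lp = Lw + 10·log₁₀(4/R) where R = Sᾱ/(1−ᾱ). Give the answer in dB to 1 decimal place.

92.3 dB

A = 61.274 sabins; S = 324.4 m².
ᾱ = 61.274/324.4 = 0.1889; R = Sᾱ/(1−ᾱ) = 61.274/(1−0.1889) = 75.544 m².
Lp = Lw + 10 log₁₀(4/R) = 105.1 -12.76 = 92.3 dB.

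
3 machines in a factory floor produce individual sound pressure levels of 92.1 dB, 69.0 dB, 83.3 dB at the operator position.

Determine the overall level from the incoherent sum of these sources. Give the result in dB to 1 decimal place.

92.7 dB

Σ 10^(Lᵢ/10) = 1.844e+09.
Back to dB: 10·log₁₀ Σ = 92.7 dB.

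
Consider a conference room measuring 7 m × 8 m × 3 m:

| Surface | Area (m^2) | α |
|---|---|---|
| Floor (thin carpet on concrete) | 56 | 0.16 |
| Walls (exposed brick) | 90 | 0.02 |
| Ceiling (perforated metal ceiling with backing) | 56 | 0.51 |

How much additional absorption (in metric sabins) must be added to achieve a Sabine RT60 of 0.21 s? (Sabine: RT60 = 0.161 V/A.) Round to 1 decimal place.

89.5 sabins

Total absorption A₁ = 56·0.16 + 90·0.02 + 56·0.51
  = 8.960 + 1.800 + 28.560 = 39.320 m^2 sabins.
V = 168 m³. Required absorption A₂ = 0.161 × 168 / 0.21 = 128.800 sabins.
ΔA = A₂ − A₁ = 128.800 − 39.320 = 89.5 sabins.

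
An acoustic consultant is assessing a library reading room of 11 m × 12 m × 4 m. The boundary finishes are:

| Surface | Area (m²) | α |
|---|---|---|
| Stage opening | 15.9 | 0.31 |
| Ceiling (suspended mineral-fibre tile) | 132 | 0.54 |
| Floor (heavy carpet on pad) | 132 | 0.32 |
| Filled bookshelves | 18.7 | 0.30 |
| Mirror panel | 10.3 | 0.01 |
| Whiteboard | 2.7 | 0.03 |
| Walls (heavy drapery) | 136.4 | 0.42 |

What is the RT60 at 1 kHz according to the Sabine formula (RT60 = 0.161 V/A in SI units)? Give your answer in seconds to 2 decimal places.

0.47 s

Equivalent absorption area: A = 15.9·0.31 + 132·0.54 + 132·0.32 + 18.7·0.30 + 10.3·0.01 + 2.7·0.03 + 136.4·0.42 = 181.531 m².
Volume V = 11 × 12 × 4 = 528 m³.
Sabine: RT60 = 0.161 × 528 / 181.531 = 0.47 s.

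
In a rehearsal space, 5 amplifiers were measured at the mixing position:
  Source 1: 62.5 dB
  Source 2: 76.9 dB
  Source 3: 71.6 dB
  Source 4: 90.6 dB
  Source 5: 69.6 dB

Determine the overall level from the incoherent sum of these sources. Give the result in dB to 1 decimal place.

Sum in the linear (power) domain: Σ 10^(Lᵢ/10) = 10^(62.5/10) + 10^(76.9/10) + 10^(71.6/10) + 10^(90.6/10) + 10^(69.6/10) = 1.222e+09.
Back to dB: 10·log₁₀ Σ = 90.9 dB.

90.9 dB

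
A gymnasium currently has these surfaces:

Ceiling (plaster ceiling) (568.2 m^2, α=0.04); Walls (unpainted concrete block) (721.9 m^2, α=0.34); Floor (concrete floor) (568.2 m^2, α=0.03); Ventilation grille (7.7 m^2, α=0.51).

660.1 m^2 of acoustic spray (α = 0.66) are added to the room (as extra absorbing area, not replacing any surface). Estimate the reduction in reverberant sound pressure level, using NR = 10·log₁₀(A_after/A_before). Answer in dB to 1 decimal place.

4.0 dB

Equivalent absorption area: A_before = 568.2×0.04 + 721.9×0.34 + 568.2×0.03 + 7.7×0.51 = 289.147 m^2.
Added absorption = 660.1 × 0.66 = 435.666 sabins.
A_after = 289.147 + 435.666 = 724.813 sabins.
Reduction = 10 log₁₀(A_after/A_before) = 10 log₁₀(2.5067) = 4.0 dB.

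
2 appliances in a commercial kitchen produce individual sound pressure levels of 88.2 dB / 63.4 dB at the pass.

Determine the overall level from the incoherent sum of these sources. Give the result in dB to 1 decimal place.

88.2 dB

Converting to relative power and adding: 10^(88.2/10) + 10^(63.4/10) = 6.629e+08.
Back to dB: 10·log₁₀ Σ = 88.2 dB.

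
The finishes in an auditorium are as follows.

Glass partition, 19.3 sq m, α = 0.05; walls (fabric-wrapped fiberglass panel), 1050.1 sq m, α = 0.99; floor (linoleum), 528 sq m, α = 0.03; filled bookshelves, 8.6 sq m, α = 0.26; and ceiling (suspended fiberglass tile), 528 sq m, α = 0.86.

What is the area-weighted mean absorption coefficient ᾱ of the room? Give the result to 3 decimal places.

0.709

Total surface area S = 2134.0 sq m.
A = 19.3*0.05 + 1050.1*0.99 + 528*0.03 + 8.6*0.26 + 528*0.86 = 1512.720 sabins.
ᾱ = 1512.720 / 2134.0 = 0.709.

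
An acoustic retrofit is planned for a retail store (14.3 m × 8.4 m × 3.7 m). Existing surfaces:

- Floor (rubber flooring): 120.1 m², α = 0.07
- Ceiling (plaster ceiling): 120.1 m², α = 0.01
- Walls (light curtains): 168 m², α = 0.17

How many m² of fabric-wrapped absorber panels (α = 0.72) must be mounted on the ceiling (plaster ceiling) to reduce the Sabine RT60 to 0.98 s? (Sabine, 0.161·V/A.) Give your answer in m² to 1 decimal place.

Summing Sᵢαᵢ: 8.407 + 1.201 + 28.560 → A₁ = 38.168 sabins.
V = 444.444 m³. Target absorption A₂ = 0.161 × 444.444 / 0.98 = 73.016 sabins.
ΔA needed = 73.016 − 38.168 = 34.848 sabins.
Each m² of panel replacing the ceiling (plaster ceiling) adds (0.72 − 0.01) = 0.71 sabins.
Area = ΔA/Δα = 34.848/0.71 = 49.1 m².

49.1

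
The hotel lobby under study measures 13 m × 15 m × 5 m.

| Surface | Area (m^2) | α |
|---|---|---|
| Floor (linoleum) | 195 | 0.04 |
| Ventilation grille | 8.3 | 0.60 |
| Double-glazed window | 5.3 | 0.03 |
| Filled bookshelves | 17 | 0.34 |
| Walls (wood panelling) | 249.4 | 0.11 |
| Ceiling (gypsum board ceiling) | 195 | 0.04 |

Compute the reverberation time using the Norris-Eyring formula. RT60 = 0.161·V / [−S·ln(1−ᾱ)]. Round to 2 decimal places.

Total surface area S = 195 + 8.3 + 5.3 + 17 + 249.4 + 195 = 670.0 m^2.
Σ(Sᵢαᵢ) = 195×0.04 + 8.3×0.60 + 5.3×0.03 + 17×0.34 + 249.4×0.11 + 195×0.04 = 53.953.
Mean coefficient ᾱ = A/S = 0.0805.
−S·ln(1−ᾱ) = −670.0 × ln(1 − 0.0805) = 56.230.
V = 13 × 15 × 5 = 975 m³.
RT60 = 0.161 × 975 / 56.230 = 2.79 s.

2.79 s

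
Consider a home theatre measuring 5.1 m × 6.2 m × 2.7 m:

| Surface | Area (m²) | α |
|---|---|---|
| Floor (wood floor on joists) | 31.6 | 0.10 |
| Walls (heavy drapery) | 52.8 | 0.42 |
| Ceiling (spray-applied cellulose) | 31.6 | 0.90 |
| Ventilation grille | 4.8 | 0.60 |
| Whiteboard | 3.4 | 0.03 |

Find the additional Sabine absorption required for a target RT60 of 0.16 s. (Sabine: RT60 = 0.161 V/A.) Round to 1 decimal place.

29.1 sabins

A₁ = Σ Sᵢαᵢ = 31.6*0.10 + 52.8*0.42 + 31.6*0.90 + 4.8*0.60 + 3.4*0.03 = 56.758 sabins.
For T = 0.16 s, need A₂ = 0.161·V/T = 0.161·85.374/0.16 = 85.908 sabins.
Shortfall: 85.908 − 56.758 = 29.1 sabins.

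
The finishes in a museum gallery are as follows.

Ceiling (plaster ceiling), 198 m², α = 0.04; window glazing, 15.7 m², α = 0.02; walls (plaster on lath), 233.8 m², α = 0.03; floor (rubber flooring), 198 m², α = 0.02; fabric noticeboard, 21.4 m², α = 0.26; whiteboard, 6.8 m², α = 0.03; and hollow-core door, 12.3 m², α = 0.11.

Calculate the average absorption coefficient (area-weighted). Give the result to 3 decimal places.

0.038

Total surface area S = 686.0 m².
Σ(Sᵢαᵢ) = 198×0.04 + 15.7×0.02 + 233.8×0.03 + 198×0.02 + 21.4×0.26 + 6.8×0.03 + 12.3×0.11 = 26.329.
ᾱ = 26.329 / 686.0 = 0.038.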